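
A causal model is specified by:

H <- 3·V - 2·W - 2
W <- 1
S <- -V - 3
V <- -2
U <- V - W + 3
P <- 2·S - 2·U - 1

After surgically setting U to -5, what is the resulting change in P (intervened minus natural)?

Under do(U=-5), the mechanism U <- V - W + 3 is discarded; U is fixed at -5.
S = -V - 3  [with V=-2]  = -1
P = 2·S - 2·U - 1  [with S=-1, U=-5]  = 7
Without intervention: U = V - W + 3  [with V=-2, W=1]  = 0; S = -V - 3  [with V=-2]  = -1; P = 2·S - 2·U - 1  [with S=-1, U=0]  = -3.
Change = 7 − (-3) = 10.

10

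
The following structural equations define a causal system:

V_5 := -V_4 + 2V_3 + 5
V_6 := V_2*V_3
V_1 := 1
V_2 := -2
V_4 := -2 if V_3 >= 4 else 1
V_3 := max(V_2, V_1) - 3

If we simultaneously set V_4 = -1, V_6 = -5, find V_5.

2

Setting V_4 = -1, V_6 = -5 by intervention discards those variables' equations.
V_3 = max(V_2, V_1) - 3  [with V_2=-2, V_1=1]  = -2
V_5 = -V_4 + 2V_3 + 5  [with V_4=-1, V_3=-2]  = 2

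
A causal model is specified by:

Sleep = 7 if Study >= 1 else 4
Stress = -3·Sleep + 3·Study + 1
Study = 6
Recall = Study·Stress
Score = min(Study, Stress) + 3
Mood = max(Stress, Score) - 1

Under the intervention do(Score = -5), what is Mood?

-3

Intervening sets Score = -5 and removes its equation (Score = min(Study, Stress) + 3).
Sleep = 7 if Study >= 1 else 4  [with Study=6]  = 7
Stress = -3·Sleep + 3·Study + 1  [with Sleep=7, Study=6]  = -2
Mood = max(Stress, Score) - 1  [with Stress=-2, Score=-5]  = -3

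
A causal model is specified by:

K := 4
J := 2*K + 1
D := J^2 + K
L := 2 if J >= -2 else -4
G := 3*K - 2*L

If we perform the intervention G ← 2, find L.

2

The intervention breaks the incoming arrows to G: G := 3*K - 2*L no longer applies, and G = 2.
Since L is not a descendant of the intervened variable, it is unaffected.
J = 2*K + 1  [with K=4]  = 9
L = 2 if J >= -2 else -4  [with J=9]  = 2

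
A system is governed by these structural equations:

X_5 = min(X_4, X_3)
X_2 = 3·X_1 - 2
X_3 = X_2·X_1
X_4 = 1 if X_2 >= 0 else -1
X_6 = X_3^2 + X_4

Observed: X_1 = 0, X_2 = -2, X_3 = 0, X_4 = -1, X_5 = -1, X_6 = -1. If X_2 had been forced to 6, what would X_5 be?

0

do(X_2=6) replaces the equation X_2 = 3·X_1 - 2 with the constant X_2 = 6.
X_3 = X_2·X_1  [with X_2=6, X_1=0]  = 0
X_4 = 1 if X_2 >= 0 else -1  [with X_2=6]  = 1
X_5 = min(X_4, X_3)  [with X_4=1, X_3=0]  = 0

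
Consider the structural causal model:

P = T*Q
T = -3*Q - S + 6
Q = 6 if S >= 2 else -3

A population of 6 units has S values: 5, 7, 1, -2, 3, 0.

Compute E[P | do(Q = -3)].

The intervention sets Q=-3 in all 6 units regardless of S. Recomputing P per unit gives -30, -24, -42, -51, -36, -45; average -38.

-38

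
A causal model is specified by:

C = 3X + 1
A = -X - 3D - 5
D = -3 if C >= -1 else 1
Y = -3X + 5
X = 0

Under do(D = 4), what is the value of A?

-17

The intervention breaks the incoming arrows to D: D = -3 if C >= -1 else 1 no longer applies, and D = 4.
A = -X - 3D - 5  [with X=0, D=4]  = -17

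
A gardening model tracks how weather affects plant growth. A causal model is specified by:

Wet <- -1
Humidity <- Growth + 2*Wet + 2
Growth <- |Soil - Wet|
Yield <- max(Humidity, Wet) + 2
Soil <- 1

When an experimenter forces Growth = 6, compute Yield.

do(Growth=6) replaces the equation Growth <- |Soil - Wet| with the constant Growth = 6.
Humidity = Growth + 2*Wet + 2  [with Growth=6, Wet=-1]  = 6
Yield = max(Humidity, Wet) + 2  [with Humidity=6, Wet=-1]  = 8

8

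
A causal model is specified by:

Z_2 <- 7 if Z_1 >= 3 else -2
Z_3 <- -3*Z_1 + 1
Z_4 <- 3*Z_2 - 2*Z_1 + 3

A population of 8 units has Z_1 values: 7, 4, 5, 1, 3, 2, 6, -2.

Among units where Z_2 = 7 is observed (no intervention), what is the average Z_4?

E[Z_4|Z_2=7] averages over only the 5 units with Z_2=7 (Z_1 = 7, 4, 5, 3, 6): Z_4 = 10, 16, 14, 18, 12, mean 14.

14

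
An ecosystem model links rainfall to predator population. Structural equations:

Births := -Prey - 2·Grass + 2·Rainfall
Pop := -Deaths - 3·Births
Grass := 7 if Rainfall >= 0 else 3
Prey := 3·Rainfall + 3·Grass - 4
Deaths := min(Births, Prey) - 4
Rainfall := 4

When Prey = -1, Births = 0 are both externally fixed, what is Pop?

Setting Prey = -1, Births = 0 by intervention discards those variables' equations.
Deaths = min(Births, Prey) - 4  [with Births=0, Prey=-1]  = -5
Pop = -Deaths - 3·Births  [with Deaths=-5, Births=0]  = 5

5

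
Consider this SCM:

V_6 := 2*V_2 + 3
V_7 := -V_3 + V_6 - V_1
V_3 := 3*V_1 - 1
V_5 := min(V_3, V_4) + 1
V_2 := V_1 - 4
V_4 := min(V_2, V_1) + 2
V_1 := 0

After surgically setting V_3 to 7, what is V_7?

-12

The intervention breaks the incoming arrows to V_3: V_3 := 3*V_1 - 1 no longer applies, and V_3 = 7.
V_2 = V_1 - 4  [with V_1=0]  = -4
V_6 = 2*V_2 + 3  [with V_2=-4]  = -5
V_7 = -V_3 + V_6 - V_1  [with V_3=7, V_6=-5, V_1=0]  = -12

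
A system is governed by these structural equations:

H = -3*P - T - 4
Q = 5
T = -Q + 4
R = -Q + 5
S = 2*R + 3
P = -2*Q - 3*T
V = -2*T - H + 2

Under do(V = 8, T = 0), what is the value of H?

Under do(V = 8, T = 0), each intervened variable's structural equation is replaced by its fixed value.
P = -2*Q - 3*T  [with Q=5, T=0]  = -10
H = -3*P - T - 4  [with P=-10, T=0]  = 26

26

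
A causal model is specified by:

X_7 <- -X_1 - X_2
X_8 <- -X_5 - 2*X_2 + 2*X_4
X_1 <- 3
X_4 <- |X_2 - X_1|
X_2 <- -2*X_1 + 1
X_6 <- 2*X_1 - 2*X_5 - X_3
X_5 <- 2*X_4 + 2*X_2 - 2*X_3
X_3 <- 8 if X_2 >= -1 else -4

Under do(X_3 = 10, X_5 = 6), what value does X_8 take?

The joint intervention fixes X_3 = 10, X_5 = 6, removing each variable's own equation.
X_2 = -2*X_1 + 1  [with X_1=3]  = -5
X_4 = |X_2 - X_1|  [with X_2=-5, X_1=3]  = 8
X_8 = -X_5 - 2*X_2 + 2*X_4  [with X_5=6, X_2=-5, X_4=8]  = 20

20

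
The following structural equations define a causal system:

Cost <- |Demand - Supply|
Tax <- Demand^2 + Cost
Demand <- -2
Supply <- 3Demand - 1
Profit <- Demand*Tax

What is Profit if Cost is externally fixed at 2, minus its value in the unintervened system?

6

do(Cost=2) replaces the equation Cost <- |Demand - Supply| with the constant Cost = 2.
Tax = Demand^2 + Cost  [with Demand=-2, Cost=2]  = 6
Profit = Demand*Tax  [with Demand=-2, Tax=6]  = -12
Without intervention: Supply = 3Demand - 1  [with Demand=-2]  = -7; Cost = |Demand - Supply|  [with Demand=-2, Supply=-7]  = 5; Tax = Demand^2 + Cost  [with Demand=-2, Cost=5]  = 9; Profit = Demand*Tax  [with Demand=-2, Tax=9]  = -18.
Change = -12 − (-18) = 6.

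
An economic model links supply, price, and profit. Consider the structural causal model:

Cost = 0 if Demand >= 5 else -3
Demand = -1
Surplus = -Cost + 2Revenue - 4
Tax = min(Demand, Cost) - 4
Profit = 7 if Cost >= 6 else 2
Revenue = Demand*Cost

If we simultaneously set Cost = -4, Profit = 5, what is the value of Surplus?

Setting Cost = -4, Profit = 5 by intervention discards those variables' equations.
Revenue = Demand*Cost  [with Demand=-1, Cost=-4]  = 4
Surplus = -Cost + 2Revenue - 4  [with Cost=-4, Revenue=4]  = 8

8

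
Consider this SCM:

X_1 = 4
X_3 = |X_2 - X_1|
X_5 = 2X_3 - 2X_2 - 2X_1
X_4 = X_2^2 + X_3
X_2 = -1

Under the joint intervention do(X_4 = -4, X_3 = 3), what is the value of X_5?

0

The joint intervention fixes X_4 = -4, X_3 = 3, removing each variable's own equation.
X_5 = 2X_3 - 2X_2 - 2X_1  [with X_3=3, X_2=-1, X_1=4]  = 0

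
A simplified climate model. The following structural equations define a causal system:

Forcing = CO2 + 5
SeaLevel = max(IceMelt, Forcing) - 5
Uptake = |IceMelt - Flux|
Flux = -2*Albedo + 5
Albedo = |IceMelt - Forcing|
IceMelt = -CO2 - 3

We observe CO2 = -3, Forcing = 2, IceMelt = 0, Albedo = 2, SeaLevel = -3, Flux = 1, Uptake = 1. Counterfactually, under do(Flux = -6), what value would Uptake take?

Intervening sets Flux = -6 and removes its equation (Flux = -2*Albedo + 5).
IceMelt = -CO2 - 3  [with CO2=-3]  = 0
Uptake = |IceMelt - Flux|  [with IceMelt=0, Flux=-6]  = 6

6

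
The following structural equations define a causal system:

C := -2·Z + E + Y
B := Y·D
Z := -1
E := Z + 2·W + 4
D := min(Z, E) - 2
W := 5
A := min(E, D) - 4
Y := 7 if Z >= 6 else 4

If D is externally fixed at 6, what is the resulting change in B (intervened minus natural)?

The intervention breaks the incoming arrows to D: D := min(Z, E) - 2 no longer applies, and D = 6.
Y = 7 if Z >= 6 else 4  [with Z=-1]  = 4
B = Y·D  [with Y=4, D=6]  = 24
Without intervention: E = Z + 2·W + 4  [with Z=-1, W=5]  = 13; D = min(Z, E) - 2  [with Z=-1, E=13]  = -3; Y = 7 if Z >= 6 else 4  [with Z=-1]  = 4; B = Y·D  [with Y=4, D=-3]  = -12.
Change = 24 − (-12) = 36.

36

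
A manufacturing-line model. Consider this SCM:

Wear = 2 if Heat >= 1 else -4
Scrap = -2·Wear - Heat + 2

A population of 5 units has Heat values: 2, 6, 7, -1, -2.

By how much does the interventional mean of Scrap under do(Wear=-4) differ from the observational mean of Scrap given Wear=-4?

-3.9

The intervention sets Wear=-4 in all 5 units regardless of Heat. Recomputing Scrap per unit gives 8, 4, 3, 11, 12; average 7.6.
Conditioning on Wear=-4 selects the 2 unit(s) with Heat ∈ {-1, -2}. Their Scrap values: 11, 12. Mean = 11.5.
Difference = 7.6 − 11.5 = -3.9.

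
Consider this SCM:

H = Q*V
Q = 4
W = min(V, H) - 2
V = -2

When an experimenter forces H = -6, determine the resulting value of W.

The intervention breaks the incoming arrows to H: H = Q*V no longer applies, and H = -6.
W = min(V, H) - 2  [with V=-2, H=-6]  = -8

-8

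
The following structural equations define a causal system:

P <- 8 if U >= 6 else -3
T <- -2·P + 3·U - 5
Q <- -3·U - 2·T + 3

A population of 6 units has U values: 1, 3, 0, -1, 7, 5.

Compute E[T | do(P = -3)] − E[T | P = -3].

Under do(P=-3), P's equation is replaced by P=-3 for every unit. Per-unit T: 4, 10, 1, -2, 22, 16. Mean = 8.5.
E[T|P=-3] averages over only the 5 units with P=-3 (U = 1, 3, 0, -1, 5): T = 4, 10, 1, -2, 16, mean 5.8.
Difference = 8.5 − 5.8 = 2.7.

2.7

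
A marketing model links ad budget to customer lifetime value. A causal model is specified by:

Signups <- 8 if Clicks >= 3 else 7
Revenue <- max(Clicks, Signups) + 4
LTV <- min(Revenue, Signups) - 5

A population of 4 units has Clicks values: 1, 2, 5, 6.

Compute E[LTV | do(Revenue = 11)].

Under do(Revenue=11), Revenue's equation is replaced by Revenue=11 for every unit. Per-unit LTV: 2, 2, 3, 3. Mean = 2.5.

2.5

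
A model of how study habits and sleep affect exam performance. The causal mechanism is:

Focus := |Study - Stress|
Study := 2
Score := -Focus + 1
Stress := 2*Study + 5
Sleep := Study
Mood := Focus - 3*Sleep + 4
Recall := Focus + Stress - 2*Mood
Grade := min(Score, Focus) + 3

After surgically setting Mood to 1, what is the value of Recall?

Intervening sets Mood = 1 and removes its equation (Mood := Focus - 3*Sleep + 4).
Stress = 2*Study + 5  [with Study=2]  = 9
Focus = |Study - Stress|  [with Study=2, Stress=9]  = 7
Recall = Focus + Stress - 2*Mood  [with Focus=7, Stress=9, Mood=1]  = 14

14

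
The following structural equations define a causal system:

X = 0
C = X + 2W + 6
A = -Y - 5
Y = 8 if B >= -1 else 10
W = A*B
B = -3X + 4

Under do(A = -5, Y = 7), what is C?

-34

The joint intervention fixes A = -5, Y = 7, removing each variable's own equation.
B = -3X + 4  [with X=0]  = 4
W = A*B  [with A=-5, B=4]  = -20
C = X + 2W + 6  [with X=0, W=-20]  = -34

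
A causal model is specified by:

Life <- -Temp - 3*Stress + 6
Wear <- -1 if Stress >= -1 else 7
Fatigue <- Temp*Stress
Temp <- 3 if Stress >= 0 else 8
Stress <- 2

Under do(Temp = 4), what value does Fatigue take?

Under do(Temp=4), the mechanism Temp <- 3 if Stress >= 0 else 8 is discarded; Temp is fixed at 4.
Fatigue = Temp*Stress  [with Temp=4, Stress=2]  = 8

8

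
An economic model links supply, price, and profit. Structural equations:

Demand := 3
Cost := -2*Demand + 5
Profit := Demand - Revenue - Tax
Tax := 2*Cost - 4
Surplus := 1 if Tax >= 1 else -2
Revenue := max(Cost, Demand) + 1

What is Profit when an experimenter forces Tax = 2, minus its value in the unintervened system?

Intervening sets Tax = 2 and removes its equation (Tax := 2*Cost - 4).
Cost = -2*Demand + 5  [with Demand=3]  = -1
Revenue = max(Cost, Demand) + 1  [with Cost=-1, Demand=3]  = 4
Profit = Demand - Revenue - Tax  [with Demand=3, Revenue=4, Tax=2]  = -3
Without intervention: Cost = -2*Demand + 5  [with Demand=3]  = -1; Revenue = max(Cost, Demand) + 1  [with Cost=-1, Demand=3]  = 4; Tax = 2*Cost - 4  [with Cost=-1]  = -6; Profit = Demand - Revenue - Tax  [with Demand=3, Revenue=4, Tax=-6]  = 5.
Change = -3 − 5 = -8.

-8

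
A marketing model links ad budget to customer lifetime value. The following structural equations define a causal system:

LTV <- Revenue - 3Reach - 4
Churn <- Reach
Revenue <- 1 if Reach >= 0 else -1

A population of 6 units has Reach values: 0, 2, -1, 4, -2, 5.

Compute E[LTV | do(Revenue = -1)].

-9

Under do(Revenue=-1), Revenue's equation is replaced by Revenue=-1 for every unit. Per-unit LTV: -5, -11, -2, -17, 1, -20. Mean = -9.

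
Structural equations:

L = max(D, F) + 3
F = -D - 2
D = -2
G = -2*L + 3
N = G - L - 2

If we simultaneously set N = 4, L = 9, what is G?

Under do(N = 4, L = 9), each intervened variable's structural equation is replaced by its fixed value.
G = -2*L + 3  [with L=9]  = -15

-15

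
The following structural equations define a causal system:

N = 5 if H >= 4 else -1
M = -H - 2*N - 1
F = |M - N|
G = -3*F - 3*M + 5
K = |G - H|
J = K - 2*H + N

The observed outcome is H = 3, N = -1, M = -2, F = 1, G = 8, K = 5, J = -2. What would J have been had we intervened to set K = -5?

-12

Intervening sets K = -5 and removes its equation (K = |G - H|).
N = 5 if H >= 4 else -1  [with H=3]  = -1
J = K - 2*H + N  [with K=-5, H=3, N=-1]  = -12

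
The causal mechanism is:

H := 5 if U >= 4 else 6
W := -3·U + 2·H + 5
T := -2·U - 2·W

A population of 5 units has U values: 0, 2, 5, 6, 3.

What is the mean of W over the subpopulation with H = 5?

-1.5

Conditioning on H=5 selects the 2 unit(s) with U ∈ {5, 6}. Their W values: 0, -3. Mean = -1.5.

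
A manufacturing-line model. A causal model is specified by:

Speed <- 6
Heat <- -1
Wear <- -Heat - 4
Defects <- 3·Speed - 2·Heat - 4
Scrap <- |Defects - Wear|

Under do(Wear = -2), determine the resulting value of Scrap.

do(Wear=-2) replaces the equation Wear <- -Heat - 4 with the constant Wear = -2.
Defects = 3·Speed - 2·Heat - 4  [with Speed=6, Heat=-1]  = 16
Scrap = |Defects - Wear|  [with Defects=16, Wear=-2]  = 18

18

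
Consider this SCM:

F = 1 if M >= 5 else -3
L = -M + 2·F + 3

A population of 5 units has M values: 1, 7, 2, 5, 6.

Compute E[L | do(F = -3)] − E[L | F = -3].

do(F=-3) breaks F's dependence on M. With F=-3 fixed, L across the units is -4, -10, -5, -8, -9, mean -7.2.
Observing F=-3 restricts to units where F's equation naturally yields -3: M ∈ {1, 2}. In that subpopulation L = -4, -5, mean -4.5.
Difference = -7.2 − (-4.5) = -2.7.

-2.7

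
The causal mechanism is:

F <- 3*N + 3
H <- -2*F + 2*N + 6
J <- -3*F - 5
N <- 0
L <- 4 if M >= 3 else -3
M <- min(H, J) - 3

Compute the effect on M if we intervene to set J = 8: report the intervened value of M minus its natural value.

14

Intervening sets J = 8 and removes its equation (J <- -3*F - 5).
F = 3*N + 3  [with N=0]  = 3
H = -2*F + 2*N + 6  [with F=3, N=0]  = 0
M = min(H, J) - 3  [with H=0, J=8]  = -3
Without intervention: F = 3*N + 3  [with N=0]  = 3; H = -2*F + 2*N + 6  [with F=3, N=0]  = 0; J = -3*F - 5  [with F=3]  = -14; M = min(H, J) - 3  [with H=0, J=-14]  = -17.
Change = -3 − (-17) = 14.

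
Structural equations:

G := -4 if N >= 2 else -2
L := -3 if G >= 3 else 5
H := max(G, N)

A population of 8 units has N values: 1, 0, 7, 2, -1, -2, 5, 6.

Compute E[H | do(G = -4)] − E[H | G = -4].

Every unit gets G=-4 under the intervention. H values become 1, 0, 7, 2, -1, -2, 5, 6; E[H|do(G=-4)] = 2.25.
Conditioning on G=-4 selects the 4 unit(s) with N ∈ {7, 2, 5, 6}. Their H values: 7, 2, 5, 6. Mean = 5.
Difference = 2.25 − 5 = -2.75.

-2.75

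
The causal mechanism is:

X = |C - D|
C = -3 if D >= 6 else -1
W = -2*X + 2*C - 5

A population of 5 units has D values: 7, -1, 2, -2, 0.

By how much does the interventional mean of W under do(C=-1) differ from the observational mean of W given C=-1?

The intervention sets C=-1 in all 5 units regardless of D. Recomputing W per unit gives -23, -7, -13, -9, -9; average -12.2.
Observing C=-1 restricts to units where C's equation naturally yields -1: D ∈ {-1, 2, -2, 0}. In that subpopulation W = -7, -13, -9, -9, mean -9.5.
Difference = -12.2 − (-9.5) = -2.7.

-2.7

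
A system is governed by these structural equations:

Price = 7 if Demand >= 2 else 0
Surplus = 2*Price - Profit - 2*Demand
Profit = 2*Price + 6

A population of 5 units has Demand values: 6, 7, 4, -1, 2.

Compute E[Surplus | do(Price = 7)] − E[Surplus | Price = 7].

do(Price=7) breaks Price's dependence on Demand. With Price=7 fixed, Surplus across the units is -18, -20, -14, -4, -10, mean -13.2.
E[Surplus|Price=7] averages over only the 4 units with Price=7 (Demand = 6, 7, 4, 2): Surplus = -18, -20, -14, -10, mean -15.5.
Difference = -13.2 − (-15.5) = 2.3.

2.3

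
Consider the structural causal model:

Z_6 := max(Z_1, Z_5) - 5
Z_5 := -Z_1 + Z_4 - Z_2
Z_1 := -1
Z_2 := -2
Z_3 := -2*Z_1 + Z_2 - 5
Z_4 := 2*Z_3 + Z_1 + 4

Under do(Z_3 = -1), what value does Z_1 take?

Under do(Z_3=-1), the mechanism Z_3 := -2*Z_1 + Z_2 - 5 is discarded; Z_3 is fixed at -1.
Z_1 is not downstream of the intervention, so its value is determined by the original equations.

-1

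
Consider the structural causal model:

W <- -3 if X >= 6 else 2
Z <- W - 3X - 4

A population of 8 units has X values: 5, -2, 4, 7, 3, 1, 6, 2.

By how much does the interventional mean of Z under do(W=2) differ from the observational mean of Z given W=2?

-3.25

Every unit gets W=2 under the intervention. Z values become -17, 4, -14, -23, -11, -5, -20, -8; E[Z|do(W=2)] = -11.75.
E[Z|W=2] averages over only the 6 units with W=2 (X = 5, -2, 4, 3, 1, 2): Z = -17, 4, -14, -11, -5, -8, mean -8.5.
Difference = -11.75 − (-8.5) = -3.25.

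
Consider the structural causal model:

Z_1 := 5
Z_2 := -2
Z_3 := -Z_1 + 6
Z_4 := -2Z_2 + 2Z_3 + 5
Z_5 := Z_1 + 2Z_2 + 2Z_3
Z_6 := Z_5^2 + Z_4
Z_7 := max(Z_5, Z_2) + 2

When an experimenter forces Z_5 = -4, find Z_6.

The intervention breaks the incoming arrows to Z_5: Z_5 := Z_1 + 2Z_2 + 2Z_3 no longer applies, and Z_5 = -4.
Z_3 = -Z_1 + 6  [with Z_1=5]  = 1
Z_4 = -2Z_2 + 2Z_3 + 5  [with Z_2=-2, Z_3=1]  = 11
Z_6 = Z_5^2 + Z_4  [with Z_5=-4, Z_4=11]  = 27

27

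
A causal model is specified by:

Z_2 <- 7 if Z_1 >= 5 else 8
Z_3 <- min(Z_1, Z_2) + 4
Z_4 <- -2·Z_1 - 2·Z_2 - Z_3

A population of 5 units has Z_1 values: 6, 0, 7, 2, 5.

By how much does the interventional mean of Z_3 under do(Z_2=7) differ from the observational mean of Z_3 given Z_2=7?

-2

Under do(Z_2=7), Z_2's equation is replaced by Z_2=7 for every unit. Per-unit Z_3: 10, 4, 11, 6, 9. Mean = 8.
E[Z_3|Z_2=7] averages over only the 3 units with Z_2=7 (Z_1 = 6, 7, 5): Z_3 = 10, 11, 9, mean 10.
Difference = 8 − 10 = -2.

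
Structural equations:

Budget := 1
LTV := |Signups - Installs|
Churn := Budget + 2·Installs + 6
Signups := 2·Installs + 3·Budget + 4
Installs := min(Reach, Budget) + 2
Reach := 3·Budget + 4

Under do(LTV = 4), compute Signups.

13

do(LTV=4) replaces the equation LTV := |Signups - Installs| with the constant LTV = 4.
No directed path runs from LTV to Signups, so Signups keeps its natural value.
Reach = 3·Budget + 4  [with Budget=1]  = 7
Installs = min(Reach, Budget) + 2  [with Reach=7, Budget=1]  = 3
Signups = 2·Installs + 3·Budget + 4  [with Installs=3, Budget=1]  = 13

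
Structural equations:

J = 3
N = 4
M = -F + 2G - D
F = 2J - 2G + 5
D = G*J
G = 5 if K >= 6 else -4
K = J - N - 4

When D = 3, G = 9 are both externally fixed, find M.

Setting D = 3, G = 9 by intervention discards those variables' equations.
F = 2J - 2G + 5  [with J=3, G=9]  = -7
M = -F + 2G - D  [with F=-7, G=9, D=3]  = 22

22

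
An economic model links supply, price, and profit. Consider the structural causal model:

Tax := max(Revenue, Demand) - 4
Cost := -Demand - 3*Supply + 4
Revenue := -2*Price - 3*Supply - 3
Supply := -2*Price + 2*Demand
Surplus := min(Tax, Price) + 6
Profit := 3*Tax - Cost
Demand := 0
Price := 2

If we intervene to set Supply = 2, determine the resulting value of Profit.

The intervention breaks the incoming arrows to Supply: Supply := -2*Price + 2*Demand no longer applies, and Supply = 2.
Cost = -Demand - 3*Supply + 4  [with Demand=0, Supply=2]  = -2
Revenue = -2*Price - 3*Supply - 3  [with Price=2, Supply=2]  = -13
Tax = max(Revenue, Demand) - 4  [with Revenue=-13, Demand=0]  = -4
Profit = 3*Tax - Cost  [with Tax=-4, Cost=-2]  = -10

-10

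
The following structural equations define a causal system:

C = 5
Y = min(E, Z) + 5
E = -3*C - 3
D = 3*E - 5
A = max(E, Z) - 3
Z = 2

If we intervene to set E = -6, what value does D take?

-23

The intervention breaks the incoming arrows to E: E = -3*C - 3 no longer applies, and E = -6.
D = 3*E - 5  [with E=-6]  = -23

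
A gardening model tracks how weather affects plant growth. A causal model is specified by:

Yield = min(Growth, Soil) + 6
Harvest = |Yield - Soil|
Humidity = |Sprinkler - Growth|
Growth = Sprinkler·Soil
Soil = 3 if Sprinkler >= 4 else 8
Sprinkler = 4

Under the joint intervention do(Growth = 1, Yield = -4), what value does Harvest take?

Setting Growth = 1, Yield = -4 by intervention discards those variables' equations.
Soil = 3 if Sprinkler >= 4 else 8  [with Sprinkler=4]  = 3
Harvest = |Yield - Soil|  [with Yield=-4, Soil=3]  = 7

7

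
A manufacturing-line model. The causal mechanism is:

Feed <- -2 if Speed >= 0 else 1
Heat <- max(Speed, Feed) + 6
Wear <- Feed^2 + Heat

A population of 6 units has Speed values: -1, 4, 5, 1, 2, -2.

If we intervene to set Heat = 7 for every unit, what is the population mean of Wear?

10

do(Heat=7) breaks Heat's dependence on Speed. With Heat=7 fixed, Wear across the units is 8, 11, 11, 11, 11, 8, mean 10.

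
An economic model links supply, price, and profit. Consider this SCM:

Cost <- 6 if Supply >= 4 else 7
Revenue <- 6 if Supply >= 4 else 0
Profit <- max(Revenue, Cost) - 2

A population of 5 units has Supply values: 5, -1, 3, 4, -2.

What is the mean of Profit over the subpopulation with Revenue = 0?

E[Profit|Revenue=0] averages over only the 3 units with Revenue=0 (Supply = -1, 3, -2): Profit = 5, 5, 5, mean 5.

5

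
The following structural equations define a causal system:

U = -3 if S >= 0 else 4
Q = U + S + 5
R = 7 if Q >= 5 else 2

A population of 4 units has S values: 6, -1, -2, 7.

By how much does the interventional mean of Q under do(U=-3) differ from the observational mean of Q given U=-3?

Under do(U=-3), U's equation is replaced by U=-3 for every unit. Per-unit Q: 8, 1, 0, 9. Mean = 4.5.
Conditioning on U=-3 selects the 2 unit(s) with S ∈ {6, 7}. Their Q values: 8, 9. Mean = 8.5.
Difference = 4.5 − 8.5 = -4.

-4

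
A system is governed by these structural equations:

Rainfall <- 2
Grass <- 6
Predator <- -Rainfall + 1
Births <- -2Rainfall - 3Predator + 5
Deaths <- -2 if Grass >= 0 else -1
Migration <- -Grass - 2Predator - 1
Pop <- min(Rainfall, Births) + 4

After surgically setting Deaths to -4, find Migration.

-5

The intervention breaks the incoming arrows to Deaths: Deaths <- -2 if Grass >= 0 else -1 no longer applies, and Deaths = -4.
Since Migration is not a descendant of the intervened variable, it is unaffected.
Predator = -Rainfall + 1  [with Rainfall=2]  = -1
Migration = -Grass - 2Predator - 1  [with Grass=6, Predator=-1]  = -5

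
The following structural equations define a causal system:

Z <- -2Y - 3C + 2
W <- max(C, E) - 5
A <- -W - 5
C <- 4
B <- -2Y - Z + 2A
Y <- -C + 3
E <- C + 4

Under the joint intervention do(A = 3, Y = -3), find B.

Under do(A = 3, Y = -3), each intervened variable's structural equation is replaced by its fixed value.
Z = -2Y - 3C + 2  [with Y=-3, C=4]  = -4
B = -2Y - Z + 2A  [with Y=-3, Z=-4, A=3]  = 16

16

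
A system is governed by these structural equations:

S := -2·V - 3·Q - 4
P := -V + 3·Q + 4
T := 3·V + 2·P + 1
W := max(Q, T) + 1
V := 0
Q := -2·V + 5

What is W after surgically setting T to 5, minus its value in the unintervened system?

Intervening sets T = 5 and removes its equation (T := 3·V + 2·P + 1).
Q = -2·V + 5  [with V=0]  = 5
W = max(Q, T) + 1  [with Q=5, T=5]  = 6
Without intervention: Q = -2·V + 5  [with V=0]  = 5; P = -V + 3·Q + 4  [with V=0, Q=5]  = 19; T = 3·V + 2·P + 1  [with V=0, P=19]  = 39; W = max(Q, T) + 1  [with Q=5, T=39]  = 40.
Change = 6 − 40 = -34.

-34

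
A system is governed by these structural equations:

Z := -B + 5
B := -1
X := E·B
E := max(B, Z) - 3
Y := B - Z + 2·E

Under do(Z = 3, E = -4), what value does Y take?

Setting Z = 3, E = -4 by intervention discards those variables' equations.
Y = B - Z + 2·E  [with B=-1, Z=3, E=-4]  = -12

-12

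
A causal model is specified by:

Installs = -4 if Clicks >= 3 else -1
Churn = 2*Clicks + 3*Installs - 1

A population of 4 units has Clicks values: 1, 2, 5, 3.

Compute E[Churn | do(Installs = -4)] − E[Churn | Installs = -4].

Every unit gets Installs=-4 under the intervention. Churn values become -11, -9, -3, -7; E[Churn|do(Installs=-4)] = -7.5.
E[Churn|Installs=-4] averages over only the 2 units with Installs=-4 (Clicks = 5, 3): Churn = -3, -7, mean -5.
Difference = -7.5 − (-5) = -2.5.

-2.5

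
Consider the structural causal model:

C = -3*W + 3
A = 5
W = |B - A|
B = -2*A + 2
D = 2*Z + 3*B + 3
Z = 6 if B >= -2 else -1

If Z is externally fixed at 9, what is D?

-3

Intervening sets Z = 9 and removes its equation (Z = 6 if B >= -2 else -1).
B = -2*A + 2  [with A=5]  = -8
D = 2*Z + 3*B + 3  [with Z=9, B=-8]  = -3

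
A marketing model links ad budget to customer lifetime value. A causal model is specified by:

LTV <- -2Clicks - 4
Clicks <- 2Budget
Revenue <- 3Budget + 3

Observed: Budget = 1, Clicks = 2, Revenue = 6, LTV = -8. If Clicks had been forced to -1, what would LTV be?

Under do(Clicks=-1), the mechanism Clicks <- 2Budget is discarded; Clicks is fixed at -1.
LTV = -2Clicks - 4  [with Clicks=-1]  = -2

-2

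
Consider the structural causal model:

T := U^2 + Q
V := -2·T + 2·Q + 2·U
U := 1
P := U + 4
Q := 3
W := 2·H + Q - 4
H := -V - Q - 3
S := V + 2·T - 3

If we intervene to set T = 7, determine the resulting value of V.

-6

The intervention breaks the incoming arrows to T: T := U^2 + Q no longer applies, and T = 7.
V = -2·T + 2·Q + 2·U  [with T=7, Q=3, U=1]  = -6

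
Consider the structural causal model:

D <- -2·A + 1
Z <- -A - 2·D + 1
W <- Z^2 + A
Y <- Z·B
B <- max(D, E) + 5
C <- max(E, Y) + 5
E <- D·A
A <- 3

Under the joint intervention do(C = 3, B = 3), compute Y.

Under do(C = 3, B = 3), each intervened variable's structural equation is replaced by its fixed value.
D = -2·A + 1  [with A=3]  = -5
Z = -A - 2·D + 1  [with A=3, D=-5]  = 8
Y = Z·B  [with Z=8, B=3]  = 24

24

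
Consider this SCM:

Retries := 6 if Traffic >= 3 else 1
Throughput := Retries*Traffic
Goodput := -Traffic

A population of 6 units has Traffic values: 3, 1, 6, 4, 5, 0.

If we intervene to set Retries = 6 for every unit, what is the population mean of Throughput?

The intervention sets Retries=6 in all 6 units regardless of Traffic. Recomputing Throughput per unit gives 18, 6, 36, 24, 30, 0; average 19.

19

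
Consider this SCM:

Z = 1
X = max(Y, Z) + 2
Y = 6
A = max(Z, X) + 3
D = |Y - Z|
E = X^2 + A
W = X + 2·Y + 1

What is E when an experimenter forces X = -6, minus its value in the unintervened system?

The intervention breaks the incoming arrows to X: X = max(Y, Z) + 2 no longer applies, and X = -6.
A = max(Z, X) + 3  [with Z=1, X=-6]  = 4
E = X^2 + A  [with X=-6, A=4]  = 40
Without intervention: X = max(Y, Z) + 2  [with Y=6, Z=1]  = 8; A = max(Z, X) + 3  [with Z=1, X=8]  = 11; E = X^2 + A  [with X=8, A=11]  = 75.
Change = 40 − 75 = -35.

-35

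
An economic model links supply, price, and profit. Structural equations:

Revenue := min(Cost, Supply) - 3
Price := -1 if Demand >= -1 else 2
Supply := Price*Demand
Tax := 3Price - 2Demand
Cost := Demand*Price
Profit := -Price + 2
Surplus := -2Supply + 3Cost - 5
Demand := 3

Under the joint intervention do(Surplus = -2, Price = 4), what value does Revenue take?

9

Under do(Surplus = -2, Price = 4), each intervened variable's structural equation is replaced by its fixed value.
Supply = Price*Demand  [with Price=4, Demand=3]  = 12
Cost = Demand*Price  [with Demand=3, Price=4]  = 12
Revenue = min(Cost, Supply) - 3  [with Cost=12, Supply=12]  = 9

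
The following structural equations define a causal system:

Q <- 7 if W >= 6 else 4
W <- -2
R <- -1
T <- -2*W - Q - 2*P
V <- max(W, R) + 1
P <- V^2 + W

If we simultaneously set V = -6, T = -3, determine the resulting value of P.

34

Setting V = -6, T = -3 by intervention discards those variables' equations.
P = V^2 + W  [with V=-6, W=-2]  = 34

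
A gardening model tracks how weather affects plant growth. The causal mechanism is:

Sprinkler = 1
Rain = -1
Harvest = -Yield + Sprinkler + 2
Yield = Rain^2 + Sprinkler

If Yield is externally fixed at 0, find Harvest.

The intervention breaks the incoming arrows to Yield: Yield = Rain^2 + Sprinkler no longer applies, and Yield = 0.
Harvest = -Yield + Sprinkler + 2  [with Yield=0, Sprinkler=1]  = 3

3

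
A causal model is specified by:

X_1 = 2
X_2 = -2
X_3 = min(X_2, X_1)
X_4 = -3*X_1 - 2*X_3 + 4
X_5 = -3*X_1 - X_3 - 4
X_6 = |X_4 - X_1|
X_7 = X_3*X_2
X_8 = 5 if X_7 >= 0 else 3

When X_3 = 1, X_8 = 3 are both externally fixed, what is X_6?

6

Under do(X_3 = 1, X_8 = 3), each intervened variable's structural equation is replaced by its fixed value.
X_4 = -3*X_1 - 2*X_3 + 4  [with X_1=2, X_3=1]  = -4
X_6 = |X_4 - X_1|  [with X_4=-4, X_1=2]  = 6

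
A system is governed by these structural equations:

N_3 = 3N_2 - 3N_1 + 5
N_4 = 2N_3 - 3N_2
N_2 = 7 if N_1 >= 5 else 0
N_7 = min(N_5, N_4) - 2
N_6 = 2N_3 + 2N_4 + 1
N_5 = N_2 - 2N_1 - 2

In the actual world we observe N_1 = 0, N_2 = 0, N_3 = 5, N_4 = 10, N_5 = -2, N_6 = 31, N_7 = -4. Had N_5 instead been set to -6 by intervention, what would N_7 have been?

Under do(N_5=-6), the mechanism N_5 = N_2 - 2N_1 - 2 is discarded; N_5 is fixed at -6.
N_2 = 7 if N_1 >= 5 else 0  [with N_1=0]  = 0
N_3 = 3N_2 - 3N_1 + 5  [with N_2=0, N_1=0]  = 5
N_4 = 2N_3 - 3N_2  [with N_3=5, N_2=0]  = 10
N_7 = min(N_5, N_4) - 2  [with N_5=-6, N_4=10]  = -8

-8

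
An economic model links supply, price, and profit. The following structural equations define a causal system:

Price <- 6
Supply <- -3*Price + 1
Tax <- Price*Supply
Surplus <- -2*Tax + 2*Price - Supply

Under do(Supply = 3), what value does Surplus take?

Under do(Supply=3), the mechanism Supply <- -3*Price + 1 is discarded; Supply is fixed at 3.
Tax = Price*Supply  [with Price=6, Supply=3]  = 18
Surplus = -2*Tax + 2*Price - Supply  [with Tax=18, Price=6, Supply=3]  = -27

-27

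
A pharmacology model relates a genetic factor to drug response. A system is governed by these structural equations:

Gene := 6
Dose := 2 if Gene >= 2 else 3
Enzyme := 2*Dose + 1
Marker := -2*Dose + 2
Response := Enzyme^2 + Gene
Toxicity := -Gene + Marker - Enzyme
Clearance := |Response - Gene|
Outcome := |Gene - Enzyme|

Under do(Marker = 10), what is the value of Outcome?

1

do(Marker=10) replaces the equation Marker := -2*Dose + 2 with the constant Marker = 10.
No directed path runs from Marker to Outcome, so Outcome keeps its natural value.
Dose = 2 if Gene >= 2 else 3  [with Gene=6]  = 2
Enzyme = 2*Dose + 1  [with Dose=2]  = 5
Outcome = |Gene - Enzyme|  [with Gene=6, Enzyme=5]  = 1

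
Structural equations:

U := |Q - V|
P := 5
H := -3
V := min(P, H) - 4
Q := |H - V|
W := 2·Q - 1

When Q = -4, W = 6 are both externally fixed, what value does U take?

3

Setting Q = -4, W = 6 by intervention discards those variables' equations.
V = min(P, H) - 4  [with P=5, H=-3]  = -7
U = |Q - V|  [with Q=-4, V=-7]  = 3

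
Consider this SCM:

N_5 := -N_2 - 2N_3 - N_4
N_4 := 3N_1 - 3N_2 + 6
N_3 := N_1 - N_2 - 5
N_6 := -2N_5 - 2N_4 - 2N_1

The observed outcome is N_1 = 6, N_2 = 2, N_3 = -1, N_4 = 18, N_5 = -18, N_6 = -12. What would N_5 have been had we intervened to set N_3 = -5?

-10

do(N_3=-5) replaces the equation N_3 := N_1 - N_2 - 5 with the constant N_3 = -5.
N_4 = 3N_1 - 3N_2 + 6  [with N_1=6, N_2=2]  = 18
N_5 = -N_2 - 2N_3 - N_4  [with N_2=2, N_3=-5, N_4=18]  = -10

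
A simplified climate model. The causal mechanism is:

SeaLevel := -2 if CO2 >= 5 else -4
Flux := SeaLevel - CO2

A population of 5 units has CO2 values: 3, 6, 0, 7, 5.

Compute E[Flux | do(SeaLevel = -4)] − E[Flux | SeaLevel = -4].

Under do(SeaLevel=-4), SeaLevel's equation is replaced by SeaLevel=-4 for every unit. Per-unit Flux: -7, -10, -4, -11, -9. Mean = -8.2.
Conditioning on SeaLevel=-4 selects the 2 unit(s) with CO2 ∈ {3, 0}. Their Flux values: -7, -4. Mean = -5.5.
Difference = -8.2 − (-5.5) = -2.7.

-2.7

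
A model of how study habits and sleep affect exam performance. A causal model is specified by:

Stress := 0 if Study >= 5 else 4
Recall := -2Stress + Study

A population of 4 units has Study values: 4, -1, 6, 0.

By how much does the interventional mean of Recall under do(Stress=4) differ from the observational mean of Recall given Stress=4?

1.25

Every unit gets Stress=4 under the intervention. Recall values become -4, -9, -2, -8; E[Recall|do(Stress=4)] = -5.75.
Conditioning on Stress=4 selects the 3 unit(s) with Study ∈ {4, -1, 0}. Their Recall values: -4, -9, -8. Mean = -7.
Difference = -5.75 − (-7) = 1.25.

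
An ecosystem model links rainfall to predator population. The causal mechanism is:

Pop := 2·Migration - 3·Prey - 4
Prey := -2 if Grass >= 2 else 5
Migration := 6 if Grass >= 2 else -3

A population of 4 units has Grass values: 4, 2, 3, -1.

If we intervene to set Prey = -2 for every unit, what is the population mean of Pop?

9.5

The intervention sets Prey=-2 in all 4 units regardless of Grass. Recomputing Pop per unit gives 14, 14, 14, -4; average 9.5.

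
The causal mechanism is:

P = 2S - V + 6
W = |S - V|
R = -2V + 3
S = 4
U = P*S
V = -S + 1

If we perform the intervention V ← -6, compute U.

80

do(V=-6) replaces the equation V = -S + 1 with the constant V = -6.
P = 2S - V + 6  [with S=4, V=-6]  = 20
U = P*S  [with P=20, S=4]  = 80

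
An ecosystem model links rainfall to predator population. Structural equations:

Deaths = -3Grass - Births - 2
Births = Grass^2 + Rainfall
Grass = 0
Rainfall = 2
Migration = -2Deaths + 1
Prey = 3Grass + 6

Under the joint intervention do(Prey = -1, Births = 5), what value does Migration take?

15

Setting Prey = -1, Births = 5 by intervention discards those variables' equations.
Deaths = -3Grass - Births - 2  [with Grass=0, Births=5]  = -7
Migration = -2Deaths + 1  [with Deaths=-7]  = 15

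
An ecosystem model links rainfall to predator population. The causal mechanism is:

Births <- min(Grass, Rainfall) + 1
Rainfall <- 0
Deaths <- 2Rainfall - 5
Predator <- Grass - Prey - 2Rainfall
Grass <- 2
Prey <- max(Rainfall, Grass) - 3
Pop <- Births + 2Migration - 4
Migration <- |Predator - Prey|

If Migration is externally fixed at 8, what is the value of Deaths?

-5

Intervening sets Migration = 8 and removes its equation (Migration <- |Predator - Prey|).
Since Deaths is not a descendant of the intervened variable, it is unaffected.
Deaths = 2Rainfall - 5  [with Rainfall=0]  = -5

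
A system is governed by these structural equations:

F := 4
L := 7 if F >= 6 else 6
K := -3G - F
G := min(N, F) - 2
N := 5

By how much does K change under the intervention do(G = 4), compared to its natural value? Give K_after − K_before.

do(G=4) replaces the equation G := min(N, F) - 2 with the constant G = 4.
K = -3G - F  [with G=4, F=4]  = -16
Without intervention: G = min(N, F) - 2  [with N=5, F=4]  = 2; K = -3G - F  [with G=2, F=4]  = -10.
Change = -16 − (-10) = -6.

-6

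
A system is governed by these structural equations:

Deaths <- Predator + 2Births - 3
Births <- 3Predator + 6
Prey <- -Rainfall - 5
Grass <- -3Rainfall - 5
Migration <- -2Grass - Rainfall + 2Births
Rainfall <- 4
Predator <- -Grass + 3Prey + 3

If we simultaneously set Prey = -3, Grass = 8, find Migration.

The joint intervention fixes Prey = -3, Grass = 8, removing each variable's own equation.
Predator = -Grass + 3Prey + 3  [with Grass=8, Prey=-3]  = -14
Births = 3Predator + 6  [with Predator=-14]  = -36
Migration = -2Grass - Rainfall + 2Births  [with Grass=8, Rainfall=4, Births=-36]  = -92

-92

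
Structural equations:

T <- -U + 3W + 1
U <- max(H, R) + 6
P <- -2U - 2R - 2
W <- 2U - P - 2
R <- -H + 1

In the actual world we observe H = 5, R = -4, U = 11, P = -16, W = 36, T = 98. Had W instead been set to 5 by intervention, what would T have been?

5

The intervention breaks the incoming arrows to W: W <- 2U - P - 2 no longer applies, and W = 5.
R = -H + 1  [with H=5]  = -4
U = max(H, R) + 6  [with H=5, R=-4]  = 11
T = -U + 3W + 1  [with U=11, W=5]  = 5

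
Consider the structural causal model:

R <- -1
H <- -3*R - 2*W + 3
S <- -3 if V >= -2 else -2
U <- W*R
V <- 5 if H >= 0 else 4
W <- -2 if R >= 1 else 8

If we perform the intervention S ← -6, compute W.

8

do(S=-6) replaces the equation S <- -3 if V >= -2 else -2 with the constant S = -6.
W is not downstream of the intervention, so its value is determined by the original equations.
W = -2 if R >= 1 else 8  [with R=-1]  = 8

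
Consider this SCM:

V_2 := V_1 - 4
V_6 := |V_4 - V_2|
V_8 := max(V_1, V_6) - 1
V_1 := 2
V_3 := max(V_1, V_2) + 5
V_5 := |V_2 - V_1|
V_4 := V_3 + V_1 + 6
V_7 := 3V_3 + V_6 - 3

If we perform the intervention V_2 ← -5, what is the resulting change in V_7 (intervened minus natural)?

Under do(V_2=-5), the mechanism V_2 := V_1 - 4 is discarded; V_2 is fixed at -5.
V_3 = max(V_1, V_2) + 5  [with V_1=2, V_2=-5]  = 7
V_4 = V_3 + V_1 + 6  [with V_3=7, V_1=2]  = 15
V_6 = |V_4 - V_2|  [with V_4=15, V_2=-5]  = 20
V_7 = 3V_3 + V_6 - 3  [with V_3=7, V_6=20]  = 38
Without intervention: V_2 = V_1 - 4  [with V_1=2]  = -2; V_3 = max(V_1, V_2) + 5  [with V_1=2, V_2=-2]  = 7; V_4 = V_3 + V_1 + 6  [with V_3=7, V_1=2]  = 15; V_6 = |V_4 - V_2|  [with V_4=15, V_2=-2]  = 17; V_7 = 3V_3 + V_6 - 3  [with V_3=7, V_6=17]  = 35.
Change = 38 − 35 = 3.

3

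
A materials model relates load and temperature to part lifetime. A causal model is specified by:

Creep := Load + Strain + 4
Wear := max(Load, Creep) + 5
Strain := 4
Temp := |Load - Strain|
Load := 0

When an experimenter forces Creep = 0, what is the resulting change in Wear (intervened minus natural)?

-8

Intervening sets Creep = 0 and removes its equation (Creep := Load + Strain + 4).
Wear = max(Load, Creep) + 5  [with Load=0, Creep=0]  = 5
Without intervention: Creep = Load + Strain + 4  [with Load=0, Strain=4]  = 8; Wear = max(Load, Creep) + 5  [with Load=0, Creep=8]  = 13.
Change = 5 − 13 = -8.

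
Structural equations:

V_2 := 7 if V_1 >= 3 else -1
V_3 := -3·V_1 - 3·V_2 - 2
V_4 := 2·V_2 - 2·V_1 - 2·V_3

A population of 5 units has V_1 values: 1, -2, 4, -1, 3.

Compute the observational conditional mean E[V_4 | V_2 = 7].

74

Observing V_2=7 restricts to units where V_2's equation naturally yields 7: V_1 ∈ {4, 3}. In that subpopulation V_4 = 76, 72, mean 74.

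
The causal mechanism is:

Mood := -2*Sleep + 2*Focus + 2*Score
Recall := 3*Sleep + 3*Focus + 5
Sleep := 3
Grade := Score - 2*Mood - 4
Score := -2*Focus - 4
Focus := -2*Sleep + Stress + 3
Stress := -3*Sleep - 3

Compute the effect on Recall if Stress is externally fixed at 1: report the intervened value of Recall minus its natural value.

Under do(Stress=1), the mechanism Stress := -3*Sleep - 3 is discarded; Stress is fixed at 1.
Focus = -2*Sleep + Stress + 3  [with Sleep=3, Stress=1]  = -2
Recall = 3*Sleep + 3*Focus + 5  [with Sleep=3, Focus=-2]  = 8
Without intervention: Stress = -3*Sleep - 3  [with Sleep=3]  = -12; Focus = -2*Sleep + Stress + 3  [with Sleep=3, Stress=-12]  = -15; Recall = 3*Sleep + 3*Focus + 5  [with Sleep=3, Focus=-15]  = -31.
Change = 8 − (-31) = 39.

39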